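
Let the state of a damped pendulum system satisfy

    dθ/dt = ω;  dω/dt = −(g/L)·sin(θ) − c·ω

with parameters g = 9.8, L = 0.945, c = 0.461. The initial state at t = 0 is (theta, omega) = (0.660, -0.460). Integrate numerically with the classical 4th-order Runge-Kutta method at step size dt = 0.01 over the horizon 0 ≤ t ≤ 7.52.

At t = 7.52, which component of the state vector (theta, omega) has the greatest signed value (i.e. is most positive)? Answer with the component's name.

t=0.000: state=(0.660, -0.460)
step 1 (dt=0.01): k1=(-0.460, -6.146), k2=(-0.491, -6.113), k3=(-0.491, -6.112), k4=(-0.521, -6.078); state += dt/6·(k1+2k2+2k3+k4)
t=0.010: state=(0.655, -0.521)
t=0.020: state=(0.650, -0.582)
t=0.030: state=(0.643, -0.641)
continuing one RK4 step at a time; state shown every 25 steps (Δt=0.25):
t=0.250: state=(0.378, -1.668)
t=0.500: state=(-0.086, -1.837)
t=0.750: state=(-0.450, -0.941)
t=1.000: state=(-0.522, 0.365)
t=1.250: state=(-0.295, 1.337)
t=1.500: state=(0.074, 1.458)
t=1.750: state=(0.361, 0.729)
t=2.000: state=(0.412, -0.324)
t=2.250: state=(0.224, -1.085)
t=2.500: state=(-0.072, -1.149)
t=2.750: state=(-0.294, -0.544)
t=3.000: state=(-0.324, 0.301)
t=3.250: state=(-0.165, 0.886)
t=3.500: state=(0.071, 0.900)
t=3.750: state=(0.240, 0.394)
t=4.000: state=(0.253, -0.281)
t=4.250: state=(0.119, -0.724)
t=4.500: state=(-0.069, -0.701)
t=4.750: state=(-0.197, -0.276)
t=5.000: state=(-0.197, 0.261)
t=5.250: state=(-0.084, 0.590)
t=5.500: state=(0.065, 0.543)
t=5.750: state=(0.161, 0.187)
t=6.000: state=(0.153, -0.238)
t=6.250: state=(0.058, -0.479)
t=6.500: state=(-0.061, -0.417)
t=6.750: state=(-0.131, -0.120)
t=7.000: state=(-0.118, 0.213)
t=7.250: state=(-0.038, 0.388)
t=7.500: state=(0.055, 0.319)
t=7.520: state=(0.062, 0.304)
compare at T: theta=0.062, omega=0.304

largest component: omega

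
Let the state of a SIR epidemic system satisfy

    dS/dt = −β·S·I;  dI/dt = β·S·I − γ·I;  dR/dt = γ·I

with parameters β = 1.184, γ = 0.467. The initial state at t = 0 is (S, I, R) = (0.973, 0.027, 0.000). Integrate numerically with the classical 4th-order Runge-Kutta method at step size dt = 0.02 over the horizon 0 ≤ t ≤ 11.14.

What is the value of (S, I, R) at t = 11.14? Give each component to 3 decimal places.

t=0.000: state=(0.973, 0.027, 0.000)
step 1 (dt=0.02): k1=(-0.031, 0.018, 0.013), k2=(-0.031, 0.019, 0.013), k3=(-0.031, 0.019, 0.013), k4=(-0.032, 0.019, 0.013); state += dt/6·(k1+2k2+2k3+k4)
t=0.020: state=(0.972, 0.027, 0.000)
t=0.040: state=(0.972, 0.028, 0.001)
t=0.060: state=(0.971, 0.028, 0.001)
continuing one RK4 step at a time; state shown every 25 steps (Δt=0.5):
t=0.500: state=(0.955, 0.038, 0.008)
t=1.000: state=(0.930, 0.052, 0.018)
t=1.500: state=(0.897, 0.071, 0.032)
t=2.000: state=(0.854, 0.095, 0.052)
t=2.500: state=(0.801, 0.122, 0.077)
t=3.000: state=(0.738, 0.153, 0.109)
t=3.500: state=(0.668, 0.184, 0.148)
t=4.000: state=(0.594, 0.211, 0.194)
t=4.500: state=(0.521, 0.233, 0.246)
t=5.000: state=(0.452, 0.246, 0.302)
t=5.500: state=(0.390, 0.249, 0.360)
t=6.000: state=(0.337, 0.245, 0.418)
t=6.500: state=(0.292, 0.233, 0.474)
t=7.000: state=(0.256, 0.217, 0.527)
t=7.500: state=(0.226, 0.198, 0.575)
t=8.000: state=(0.202, 0.178, 0.619)
t=8.500: state=(0.183, 0.158, 0.659)
t=9.000: state=(0.168, 0.139, 0.693)
t=9.500: state=(0.155, 0.121, 0.724)
t=10.000: state=(0.145, 0.105, 0.750)
t=10.500: state=(0.137, 0.090, 0.773)
t=11.000: state=(0.131, 0.077, 0.792)
t=11.140: state=(0.129, 0.074, 0.797)

(S, I, R) = (0.129, 0.074, 0.797)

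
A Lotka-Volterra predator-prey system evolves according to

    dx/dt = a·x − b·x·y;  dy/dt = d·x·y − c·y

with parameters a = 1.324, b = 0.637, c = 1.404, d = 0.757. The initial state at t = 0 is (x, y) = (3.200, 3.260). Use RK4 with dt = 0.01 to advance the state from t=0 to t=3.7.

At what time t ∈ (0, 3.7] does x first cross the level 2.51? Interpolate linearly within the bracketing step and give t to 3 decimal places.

t=0.000: state=(3.200, 3.260)
step 1 (dt=0.01): k1=(-2.408, 3.320), k2=(-2.433, 3.307), k3=(-2.433, 3.307), k4=(-2.457, 3.293); state += dt/6·(k1+2k2+2k3+k4)
t=0.010: state=(3.176, 3.293)
t=0.020: state=(3.151, 3.326)
t=0.030: state=(3.126, 3.358)
continuing one RK4 step at a time; state shown every 20 steps (Δt=0.2):
t=0.200: state=(2.648, 3.838)
t=0.240: state=(2.529, 3.924)
next step: t=0.250: state=(2.499, 3.944) — x has crossed 2.51
linear interpolation between t=0.240 (2.52859) and t=0.250 (2.49888) → t≈0.246

t = 0.246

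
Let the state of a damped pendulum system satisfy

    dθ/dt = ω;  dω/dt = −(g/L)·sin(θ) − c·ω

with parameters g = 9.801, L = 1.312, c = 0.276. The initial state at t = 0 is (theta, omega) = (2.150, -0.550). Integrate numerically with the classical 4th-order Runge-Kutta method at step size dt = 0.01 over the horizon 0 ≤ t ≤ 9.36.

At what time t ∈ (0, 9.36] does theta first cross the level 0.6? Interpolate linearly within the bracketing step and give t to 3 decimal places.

t = 0.618

t=0.000: state=(2.150, -0.550)
step 1 (dt=0.01): k1=(-0.550, -6.100), k2=(-0.581, -6.103), k3=(-0.581, -6.103), k4=(-0.611, -6.107); state += dt/6·(k1+2k2+2k3+k4)
t=0.010: state=(2.144, -0.611)
t=0.020: state=(2.138, -0.672)
t=0.030: state=(2.131, -0.733)
continuing one RK4 step at a time; state shown every 50 steps (Δt=0.5):
t=0.500: state=(1.077, -3.748)
t=0.610: state=(0.635, -4.244)
next step: t=0.620: state=(0.592, -4.275) — theta has crossed 0.6
linear interpolation between t=0.610 (0.63485) and t=0.620 (0.59225) → t≈0.618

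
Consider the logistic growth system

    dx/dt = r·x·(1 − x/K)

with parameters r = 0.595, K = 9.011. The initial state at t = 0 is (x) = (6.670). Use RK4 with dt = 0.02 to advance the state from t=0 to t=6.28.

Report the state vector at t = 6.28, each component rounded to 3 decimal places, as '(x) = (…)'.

(x) = (8.936)

t=0.000: state=(6.670)
step 1 (dt=0.02): k1=(1.031), k2=(1.028), k3=(1.028), k4=(1.025); state += dt/6·(k1+2k2+2k3+k4)
t=0.020: state=(6.691)
t=0.040: state=(6.711)
t=0.060: state=(6.731)
continuing one RK4 step at a time; state shown every 25 steps (Δt=0.5):
t=0.500: state=(7.148)
t=1.000: state=(7.550)
t=1.500: state=(7.878)
t=2.000: state=(8.142)
t=2.500: state=(8.349)
t=3.000: state=(8.510)
t=3.500: state=(8.633)
t=4.000: state=(8.728)
t=4.500: state=(8.799)
t=5.000: state=(8.852)
t=5.500: state=(8.893)
t=6.000: state=(8.923)
t=6.280: state=(8.936)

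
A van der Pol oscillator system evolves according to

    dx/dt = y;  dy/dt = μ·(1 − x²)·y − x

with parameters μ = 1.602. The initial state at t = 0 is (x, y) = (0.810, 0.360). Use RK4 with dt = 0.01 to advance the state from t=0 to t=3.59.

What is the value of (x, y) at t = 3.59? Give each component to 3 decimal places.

t=0.000: state=(0.810, 0.360)
step 1 (dt=0.01): k1=(0.360, -0.612), k2=(0.357, -0.617), k3=(0.357, -0.617), k4=(0.354, -0.622); state += dt/6·(k1+2k2+2k3+k4)
t=0.010: state=(0.814, 0.354)
t=0.020: state=(0.817, 0.348)
t=0.030: state=(0.821, 0.341)
continuing one RK4 step at a time; state shown every 20 steps (Δt=0.2):
t=0.200: state=(0.869, 0.219)
t=0.400: state=(0.896, 0.052)
t=0.600: state=(0.888, -0.129)
t=0.800: state=(0.844, -0.321)
t=1.000: state=(0.759, -0.531)
t=1.200: state=(0.629, -0.778)
t=1.400: state=(0.443, -1.098)
t=1.600: state=(0.182, -1.537)
t=1.800: state=(-0.182, -2.114)
t=2.000: state=(-0.662, -2.650)
t=2.200: state=(-1.199, -2.558)
t=2.400: state=(-1.623, -1.588)
t=2.600: state=(-1.833, -0.571)
t=2.800: state=(-1.883, -0.001)
t=3.000: state=(-1.854, 0.258)
t=3.200: state=(-1.789, 0.381)
t=3.400: state=(-1.705, 0.454)
t=3.590: state=(-1.613, 0.512)

(x, y) = (-1.613, 0.512)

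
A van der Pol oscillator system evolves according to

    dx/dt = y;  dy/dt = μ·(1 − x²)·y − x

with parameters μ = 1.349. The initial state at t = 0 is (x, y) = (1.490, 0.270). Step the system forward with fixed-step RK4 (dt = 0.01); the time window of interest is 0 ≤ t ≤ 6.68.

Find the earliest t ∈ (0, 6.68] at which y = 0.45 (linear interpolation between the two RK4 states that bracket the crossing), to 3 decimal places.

t = 3.423

t=0.000: state=(1.490, 0.270)
step 1 (dt=0.01): k1=(0.270, -1.934), k2=(0.260, -1.921), k3=(0.260, -1.921), k4=(0.251, -1.908); state += dt/6·(k1+2k2+2k3+k4)
t=0.010: state=(1.493, 0.251)
t=0.020: state=(1.495, 0.232)
t=0.030: state=(1.497, 0.213)
continuing one RK4 step at a time; state shown every 25 steps (Δt=0.25):
t=0.250: state=(1.504, -0.130)
t=0.500: state=(1.437, -0.393)
t=0.750: state=(1.313, -0.589)
t=1.000: state=(1.142, -0.780)
t=1.250: state=(0.919, -1.019)
t=1.500: state=(0.624, -1.372)
t=1.750: state=(0.217, -1.924)
t=2.000: state=(-0.355, -2.658)
t=2.250: state=(-1.075, -2.913)
t=2.500: state=(-1.687, -1.787)
t=2.750: state=(-1.957, -0.478)
t=3.000: state=(-1.987, 0.137)
t=3.250: state=(-1.920, 0.369)
t=3.420: state=(-1.850, 0.449)
next step: t=3.430: state=(-1.845, 0.453) — y has crossed 0.45
linear interpolation between t=3.420 (0.44883) and t=3.430 (0.45264) → t≈3.423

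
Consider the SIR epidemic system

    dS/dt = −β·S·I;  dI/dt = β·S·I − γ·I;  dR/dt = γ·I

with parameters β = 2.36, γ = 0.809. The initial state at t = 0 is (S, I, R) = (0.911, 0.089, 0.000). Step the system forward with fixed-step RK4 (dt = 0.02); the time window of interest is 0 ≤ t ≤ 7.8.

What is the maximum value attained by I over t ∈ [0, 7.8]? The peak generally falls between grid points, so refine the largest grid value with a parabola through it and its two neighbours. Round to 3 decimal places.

t=0.000: state=(0.911, 0.089, 0.000)
step 1 (dt=0.02): k1=(-0.191, 0.119, 0.072), k2=(-0.194, 0.121, 0.073), k3=(-0.194, 0.121, 0.073), k4=(-0.196, 0.122, 0.074); state += dt/6·(k1+2k2+2k3+k4)
t=0.020: state=(0.907, 0.091, 0.001)
t=0.040: state=(0.903, 0.094, 0.003)
t=0.060: state=(0.899, 0.096, 0.004)
continuing one RK4 step at a time; state shown every 25 steps (Δt=0.5):
t=0.500: state=(0.787, 0.163, 0.050)
t=1.000: state=(0.617, 0.249, 0.133)
t=1.500: state=(0.442, 0.310, 0.248)
t=2.000: state=(0.303, 0.320, 0.377)
t=2.500: state=(0.211, 0.288, 0.501)
t=3.000: state=(0.155, 0.238, 0.608)
t=3.500: state=(0.121, 0.186, 0.693)
t=4.000: state=(0.099, 0.141, 0.759)
t=4.500: state=(0.086, 0.105, 0.809)
t=5.000: state=(0.077, 0.077, 0.845)
t=5.500: state=(0.072, 0.056, 0.872)
t=6.000: state=(0.068, 0.041, 0.892)
t=6.500: state=(0.065, 0.029, 0.906)
t=7.000: state=(0.063, 0.021, 0.916)
t=7.500: state=(0.062, 0.015, 0.923)
t=7.800: state=(0.061, 0.012, 0.926)
largest grid value and its neighbours: I(1.820)=0.32212, I(1.840)=0.32215, I(1.860)=0.32210
parabola through these three points peaks at t≈1.838 with I≈0.32215

max I = 0.322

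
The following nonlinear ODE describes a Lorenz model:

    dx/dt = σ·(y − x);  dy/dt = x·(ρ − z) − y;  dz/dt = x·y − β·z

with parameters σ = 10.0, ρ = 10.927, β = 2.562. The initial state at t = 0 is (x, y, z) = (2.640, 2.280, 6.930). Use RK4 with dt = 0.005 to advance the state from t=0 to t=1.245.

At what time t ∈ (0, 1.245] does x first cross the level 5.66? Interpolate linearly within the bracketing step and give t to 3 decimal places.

t = 0.379

t=0.000: state=(2.640, 2.280, 6.930)
step 1 (dt=0.005): k1=(-3.600, 8.272, -11.735), k2=(-3.303, 8.293, -11.626), k3=(-3.310, 8.295, -11.625), k4=(-3.020, 8.317, -11.515); state += dt/6·(k1+2k2+2k3+k4)
t=0.005: state=(2.623, 2.321, 6.872)
t=0.010: state=(2.610, 2.363, 6.815)
t=0.015: state=(2.599, 2.405, 6.759)
continuing one RK4 step at a time; state shown every 10 steps (Δt=0.05):
t=0.050: state=(2.589, 2.709, 6.401)
t=0.100: state=(2.736, 3.190, 5.998)
t=0.150: state=(3.031, 3.745, 5.745)
t=0.200: state=(3.446, 4.388, 5.673)
t=0.250: state=(3.968, 5.112, 5.818)
t=0.300: state=(4.583, 5.888, 6.225)
t=0.350: state=(5.260, 6.648, 6.931)
t=0.375: state=(5.607, 6.989, 7.399)
next step: t=0.380: state=(5.676, 7.052, 7.502) — x has crossed 5.66
linear interpolation between t=0.375 (5.60748) and t=0.380 (5.67643) → t≈0.379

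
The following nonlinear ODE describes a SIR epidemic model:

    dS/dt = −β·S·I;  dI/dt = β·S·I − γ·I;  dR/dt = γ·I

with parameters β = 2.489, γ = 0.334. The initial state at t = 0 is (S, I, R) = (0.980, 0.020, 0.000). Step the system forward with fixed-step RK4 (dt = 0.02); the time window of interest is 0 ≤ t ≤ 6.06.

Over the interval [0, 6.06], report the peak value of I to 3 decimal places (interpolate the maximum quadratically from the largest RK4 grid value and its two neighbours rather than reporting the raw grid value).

max I = 0.599

t=0.000: state=(0.980, 0.020, 0.000)
step 1 (dt=0.02): k1=(-0.049, 0.042, 0.007), k2=(-0.050, 0.043, 0.007), k3=(-0.050, 0.043, 0.007), k4=(-0.051, 0.044, 0.007); state += dt/6·(k1+2k2+2k3+k4)
t=0.020: state=(0.979, 0.021, 0.000)
t=0.040: state=(0.978, 0.022, 0.000)
t=0.060: state=(0.977, 0.023, 0.000)
continuing one RK4 step at a time; state shown every 10 steps (Δt=0.2):
t=0.200: state=(0.968, 0.030, 0.002)
t=0.400: state=(0.950, 0.046, 0.004)
t=0.600: state=(0.924, 0.068, 0.008)
t=0.800: state=(0.886, 0.100, 0.014)
t=1.000: state=(0.834, 0.144, 0.022)
t=1.200: state=(0.766, 0.201, 0.033)
t=1.400: state=(0.682, 0.270, 0.049)
t=1.600: state=(0.585, 0.346, 0.069)
t=1.800: state=(0.483, 0.422, 0.095)
t=2.000: state=(0.385, 0.490, 0.125)
t=2.200: state=(0.297, 0.543, 0.160)
t=2.400: state=(0.225, 0.578, 0.198)
t=2.600: state=(0.168, 0.595, 0.237)
t=2.800: state=(0.125, 0.599, 0.277)
t=3.000: state=(0.093, 0.591, 0.317)
t=3.200: state=(0.069, 0.575, 0.356)
t=3.400: state=(0.052, 0.554, 0.393)
t=3.600: state=(0.040, 0.531, 0.430)
t=3.800: state=(0.031, 0.505, 0.464)
t=4.000: state=(0.024, 0.479, 0.497)
t=4.200: state=(0.019, 0.453, 0.528)
t=4.400: state=(0.015, 0.427, 0.557)
t=4.600: state=(0.013, 0.402, 0.585)
t=4.800: state=(0.010, 0.378, 0.611)
t=5.000: state=(0.009, 0.356, 0.636)
t=5.200: state=(0.007, 0.334, 0.659)
t=5.400: state=(0.006, 0.313, 0.680)
t=5.600: state=(0.005, 0.294, 0.701)
t=5.800: state=(0.005, 0.276, 0.720)
t=6.000: state=(0.004, 0.258, 0.738)
t=6.060: state=(0.004, 0.253, 0.743)
largest grid value and its neighbours: I(2.740)=0.59898, I(2.760)=0.59899, I(2.780)=0.59887
parabola through these three points peaks at t≈2.750 with I≈0.59900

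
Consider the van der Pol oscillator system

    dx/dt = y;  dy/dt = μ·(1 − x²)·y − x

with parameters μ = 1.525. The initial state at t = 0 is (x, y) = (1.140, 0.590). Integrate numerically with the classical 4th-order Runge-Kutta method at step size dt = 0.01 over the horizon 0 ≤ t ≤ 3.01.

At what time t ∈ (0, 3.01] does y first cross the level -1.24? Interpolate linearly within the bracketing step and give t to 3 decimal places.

t=0.000: state=(1.140, 0.590)
step 1 (dt=0.01): k1=(0.590, -1.410), k2=(0.583, -1.415), k3=(0.583, -1.415), k4=(0.576, -1.421); state += dt/6·(k1+2k2+2k3+k4)
t=0.010: state=(1.146, 0.576)
t=0.020: state=(1.152, 0.562)
t=0.030: state=(1.157, 0.547)
continuing one RK4 step at a time; state shown every 10 steps (Δt=0.1):
t=0.100: state=(1.192, 0.445)
t=0.200: state=(1.229, 0.297)
t=0.300: state=(1.251, 0.155)
t=0.400: state=(1.260, 0.021)
t=0.500: state=(1.256, -0.101)
t=0.600: state=(1.240, -0.212)
t=0.700: state=(1.214, -0.315)
t=0.800: state=(1.178, -0.411)
t=0.900: state=(1.132, -0.503)
t=1.000: state=(1.077, -0.595)
t=1.100: state=(1.013, -0.691)
t=1.200: state=(0.939, -0.794)
t=1.300: state=(0.854, -0.909)
t=1.400: state=(0.756, -1.042)
t=1.500: state=(0.645, -1.198)
t=1.520: state=(0.620, -1.233)
next step: t=1.530: state=(0.608, -1.251) — y has crossed -1.24
linear interpolation between t=1.520 (-1.23324) and t=1.530 (-1.25118) → t≈1.524

t = 1.524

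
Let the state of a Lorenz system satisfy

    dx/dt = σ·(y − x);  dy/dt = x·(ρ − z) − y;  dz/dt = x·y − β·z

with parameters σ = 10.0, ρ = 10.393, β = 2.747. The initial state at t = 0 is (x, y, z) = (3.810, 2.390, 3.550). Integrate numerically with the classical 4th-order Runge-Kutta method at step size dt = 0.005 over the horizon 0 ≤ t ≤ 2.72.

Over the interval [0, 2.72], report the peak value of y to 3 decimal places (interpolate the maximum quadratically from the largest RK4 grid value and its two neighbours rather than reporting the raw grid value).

t=0.000: state=(3.810, 2.390, 3.550)
step 1 (dt=0.005): k1=(-14.200, 23.682, -0.646), k2=(-13.253, 23.386, -0.503), k3=(-13.284, 23.401, -0.501), k4=(-12.366, 23.120, -0.360); state += dt/6·(k1+2k2+2k3+k4)
t=0.005: state=(3.744, 2.507, 3.547)
t=0.010: state=(3.686, 2.621, 3.546)
t=0.015: state=(3.637, 2.733, 3.547)
continuing one RK4 step at a time; state shown every 20 steps (Δt=0.1):
t=0.100: state=(3.693, 4.466, 3.791)
t=0.200: state=(4.929, 6.503, 4.964)
t=0.300: state=(6.590, 8.172, 7.571)
t=0.400: state=(7.684, 8.087, 11.040)
t=0.500: state=(7.217, 5.954, 13.086)
t=0.600: state=(5.566, 3.775, 12.617)
t=0.700: state=(4.005, 2.769, 10.894)
t=0.800: state=(3.144, 2.639, 9.087)
t=0.900: state=(2.931, 2.978, 7.632)
t=1.000: state=(3.190, 3.646, 6.675)
t=1.100: state=(3.818, 4.608, 6.336)
t=1.200: state=(4.736, 5.753, 6.768)
t=1.300: state=(5.758, 6.716, 8.053)
t=1.400: state=(6.488, 6.909, 9.853)
t=1.500: state=(6.499, 6.098, 11.248)
t=1.600: state=(5.795, 4.881, 11.499)
t=1.700: state=(4.868, 4.009, 10.774)
t=1.800: state=(4.182, 3.694, 9.676)
t=1.900: state=(3.900, 3.818, 8.656)
t=2.000: state=(3.994, 4.248, 7.956)
t=2.100: state=(4.379, 4.877, 7.714)
t=2.200: state=(4.946, 5.555, 8.000)
t=2.300: state=(5.527, 6.040, 8.764)
t=2.400: state=(5.894, 6.084, 9.727)
t=2.500: state=(5.876, 5.655, 10.440)
t=2.600: state=(5.504, 5.023, 10.590)
t=2.700: state=(5.003, 4.522, 10.220)
t=2.720: state=(4.909, 4.455, 10.107)
largest grid value and its neighbours: y(0.345)=8.43118, y(0.350)=8.43130, y(0.355)=8.42522
parabola through these three points peaks at t≈0.348 with y≈8.43202

max y = 8.432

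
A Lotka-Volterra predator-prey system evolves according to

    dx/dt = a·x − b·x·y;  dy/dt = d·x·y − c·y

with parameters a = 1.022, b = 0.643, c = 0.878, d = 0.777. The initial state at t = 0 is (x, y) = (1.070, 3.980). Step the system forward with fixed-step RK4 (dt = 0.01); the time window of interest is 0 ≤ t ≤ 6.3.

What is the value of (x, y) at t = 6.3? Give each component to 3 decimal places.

(x, y) = (3.004, 1.706)

t=0.000: state=(1.070, 3.980)
step 1 (dt=0.01): k1=(-1.645, -0.186), k2=(-1.631, -0.211), k3=(-1.631, -0.211), k4=(-1.618, -0.236); state += dt/6·(k1+2k2+2k3+k4)
t=0.010: state=(1.054, 3.978)
t=0.020: state=(1.038, 3.975)
t=0.030: state=(1.022, 3.972)
continuing one RK4 step at a time; state shown every 25 steps (Δt=0.25):
t=0.250: state=(0.737, 3.799)
t=0.500: state=(0.531, 3.445)
t=0.750: state=(0.407, 3.026)
t=1.000: state=(0.334, 2.610)
t=1.250: state=(0.293, 2.226)
t=1.500: state=(0.272, 1.888)
t=1.750: state=(0.265, 1.596)
t=2.000: state=(0.271, 1.350)
t=2.250: state=(0.286, 1.144)
t=2.500: state=(0.312, 0.973)
t=2.750: state=(0.348, 0.833)
t=3.000: state=(0.397, 0.719)
t=3.250: state=(0.460, 0.627)
t=3.500: state=(0.540, 0.555)
t=3.750: state=(0.641, 0.499)
t=4.000: state=(0.766, 0.459)
t=4.250: state=(0.921, 0.434)
t=4.500: state=(1.110, 0.425)
t=4.750: state=(1.338, 0.432)
t=5.000: state=(1.608, 0.462)
t=5.250: state=(1.920, 0.522)
t=5.500: state=(2.261, 0.628)
t=5.750: state=(2.604, 0.810)
t=6.000: state=(2.887, 1.110)
t=6.250: state=(3.009, 1.586)
t=6.300: state=(3.004, 1.706)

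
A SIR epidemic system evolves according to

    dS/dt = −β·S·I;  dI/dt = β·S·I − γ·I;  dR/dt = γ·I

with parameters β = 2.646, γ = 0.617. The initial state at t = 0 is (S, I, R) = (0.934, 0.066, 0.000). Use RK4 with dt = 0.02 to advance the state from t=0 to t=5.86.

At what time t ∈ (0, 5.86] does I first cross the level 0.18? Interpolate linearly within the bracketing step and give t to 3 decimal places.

t = 0.599

t=0.000: state=(0.934, 0.066, 0.000)
step 1 (dt=0.02): k1=(-0.163, 0.122, 0.041), k2=(-0.166, 0.124, 0.041), k3=(-0.166, 0.124, 0.041), k4=(-0.169, 0.126, 0.042); state += dt/6·(k1+2k2+2k3+k4)
t=0.020: state=(0.931, 0.068, 0.001)
t=0.040: state=(0.927, 0.071, 0.002)
t=0.060: state=(0.924, 0.074, 0.003)
continuing one RK4 step at a time; state shown every 10 steps (Δt=0.2):
t=0.200: state=(0.895, 0.095, 0.010)
t=0.400: state=(0.844, 0.133, 0.024)
t=0.580: state=(0.784, 0.175, 0.041)
next step: t=0.600: state=(0.777, 0.180, 0.043) — I has crossed 0.18
linear interpolation between t=0.580 (0.17508) and t=0.600 (0.18023) → t≈0.599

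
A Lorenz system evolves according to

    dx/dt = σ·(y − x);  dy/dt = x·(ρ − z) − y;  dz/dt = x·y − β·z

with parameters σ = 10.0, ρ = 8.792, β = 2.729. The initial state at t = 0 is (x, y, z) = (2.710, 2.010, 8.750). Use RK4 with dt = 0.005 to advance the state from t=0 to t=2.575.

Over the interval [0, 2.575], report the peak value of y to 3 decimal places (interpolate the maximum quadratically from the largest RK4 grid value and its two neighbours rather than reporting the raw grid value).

t=0.000: state=(2.710, 2.010, 8.750)
step 1 (dt=0.005): k1=(-7.000, -1.896, -18.432), k2=(-6.872, -1.768, -18.354), k3=(-6.872, -1.769, -18.353), k4=(-6.745, -1.643, -18.274); state += dt/6·(k1+2k2+2k3+k4)
t=0.005: state=(2.676, 2.001, 8.658)
t=0.010: state=(2.643, 1.994, 8.567)
t=0.015: state=(2.611, 1.987, 8.477)
continuing one RK4 step at a time; state shown every 20 steps (Δt=0.1):
t=0.100: state=(2.255, 2.026, 7.083)
t=0.200: state=(2.211, 2.334, 5.809)
t=0.300: state=(2.476, 2.877, 4.952)
t=0.400: state=(3.007, 3.664, 4.554)
t=0.500: state=(3.783, 4.669, 4.712)
t=0.600: state=(4.737, 5.724, 5.550)
t=0.700: state=(5.651, 6.424, 7.042)
t=0.800: state=(6.145, 6.304, 8.719)
t=0.900: state=(5.937, 5.391, 9.770)
t=1.000: state=(5.184, 4.310, 9.788)
t=1.100: state=(4.343, 3.592, 9.069)
t=1.200: state=(3.750, 3.326, 8.103)
t=1.300: state=(3.496, 3.403, 7.218)
t=1.400: state=(3.543, 3.719, 6.581)
t=1.500: state=(3.825, 4.202, 6.284)
t=1.600: state=(4.268, 4.761, 6.376)
t=1.700: state=(4.769, 5.254, 6.850)
t=1.800: state=(5.185, 5.504, 7.583)
t=1.900: state=(5.365, 5.394, 8.314)
t=2.000: state=(5.246, 4.994, 8.753)
t=2.100: state=(4.909, 4.516, 8.772)
t=2.200: state=(4.519, 4.158, 8.453)
t=2.300: state=(4.221, 3.999, 7.980)
t=2.400: state=(4.084, 4.032, 7.522)
t=2.500: state=(4.111, 4.212, 7.197)
t=2.575: state=(4.221, 4.407, 7.082)
largest grid value and its neighbours: y(0.735)=6.48983, y(0.740)=6.48990, y(0.745)=6.48756
parabola through these three points peaks at t≈0.738 with y≈6.49017

max y = 6.490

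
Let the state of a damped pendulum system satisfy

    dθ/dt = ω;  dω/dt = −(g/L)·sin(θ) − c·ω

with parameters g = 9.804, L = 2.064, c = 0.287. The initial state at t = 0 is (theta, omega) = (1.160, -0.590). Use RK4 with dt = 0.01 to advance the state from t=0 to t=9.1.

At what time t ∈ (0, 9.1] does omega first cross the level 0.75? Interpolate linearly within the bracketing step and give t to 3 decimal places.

t=0.000: state=(1.160, -0.590)
step 1 (dt=0.01): k1=(-0.590, -4.185), k2=(-0.611, -4.174), k3=(-0.611, -4.174), k4=(-0.632, -4.162); state += dt/6·(k1+2k2+2k3+k4)
t=0.010: state=(1.154, -0.632)
t=0.020: state=(1.147, -0.673)
t=0.030: state=(1.140, -0.714)
continuing one RK4 step at a time; state shown every 50 steps (Δt=0.5):
t=0.500: state=(0.421, -2.130)
t=1.000: state=(-0.602, -1.577)
t=1.500: state=(-0.935, 0.290)
t=1.620: state=(-0.874, 0.722)
next step: t=1.630: state=(-0.866, 0.756) — omega has crossed 0.75
linear interpolation between t=1.620 (0.72205) and t=1.630 (0.75624) → t≈1.628

t = 1.628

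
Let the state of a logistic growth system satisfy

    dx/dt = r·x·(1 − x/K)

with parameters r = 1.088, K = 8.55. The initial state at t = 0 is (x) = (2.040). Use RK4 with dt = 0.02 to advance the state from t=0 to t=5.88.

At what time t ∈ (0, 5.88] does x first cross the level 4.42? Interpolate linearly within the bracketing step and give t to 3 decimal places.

t = 1.129

t=0.000: state=(2.040)
step 1 (dt=0.02): k1=(1.690), k2=(1.700), k3=(1.700), k4=(1.709); state += dt/6·(k1+2k2+2k3+k4)
t=0.020: state=(2.074)
t=0.040: state=(2.108)
t=0.060: state=(2.143)
continuing one RK4 step at a time; state shown every 10 steps (Δt=0.2):
t=0.200: state=(2.397)
t=0.400: state=(2.789)
t=0.600: state=(3.213)
t=0.800: state=(3.659)
t=1.000: state=(4.120)
t=1.120: state=(4.399)
next step: t=1.140: state=(4.446) — x has crossed 4.42
linear interpolation between t=1.120 (4.39930) and t=1.140 (4.44576) → t≈1.129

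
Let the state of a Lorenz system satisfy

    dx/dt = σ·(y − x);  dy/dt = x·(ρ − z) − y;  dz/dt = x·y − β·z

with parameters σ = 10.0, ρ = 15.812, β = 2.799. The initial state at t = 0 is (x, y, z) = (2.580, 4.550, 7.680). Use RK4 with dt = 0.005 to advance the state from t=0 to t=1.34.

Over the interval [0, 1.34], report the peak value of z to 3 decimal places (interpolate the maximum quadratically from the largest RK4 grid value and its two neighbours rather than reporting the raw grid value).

t=0.000: state=(2.580, 4.550, 7.680)
step 1 (dt=0.005): k1=(19.700, 16.431, -9.757), k2=(19.618, 16.854, -9.357), k3=(19.631, 16.849, -9.358), k4=(19.561, 17.270, -8.954); state += dt/6·(k1+2k2+2k3+k4)
t=0.005: state=(2.678, 4.634, 7.633)
t=0.010: state=(2.776, 4.723, 7.590)
t=0.015: state=(2.873, 4.815, 7.552)
continuing one RK4 step at a time; state shown every 10 steps (Δt=0.05):
t=0.050: state=(3.560, 5.574, 7.405)
t=0.100: state=(4.638, 6.964, 7.641)
t=0.150: state=(5.899, 8.613, 8.566)
t=0.200: state=(7.323, 10.248, 10.381)
t=0.250: state=(8.737, 11.349, 13.124)
t=0.300: state=(9.794, 11.261, 16.381)
t=0.350: state=(10.082, 9.698, 19.183)
t=0.400: state=(9.415, 7.213, 20.560)
t=0.450: state=(8.023, 4.835, 20.315)
t=0.500: state=(6.396, 3.222, 18.993)
t=0.550: state=(4.953, 2.418, 17.240)
t=0.600: state=(3.891, 2.181, 15.451)
t=0.650: state=(3.231, 2.279, 13.796)
t=0.700: state=(2.914, 2.577, 12.337)
t=0.750: state=(2.873, 3.028, 11.101)
t=0.800: state=(3.058, 3.634, 10.109)
t=0.850: state=(3.445, 4.419, 9.397)
t=0.900: state=(4.032, 5.409, 9.026)
t=0.950: state=(4.823, 6.608, 9.090)
t=1.000: state=(5.809, 7.954, 9.715)
t=1.050: state=(6.939, 9.268, 11.024)
t=1.100: state=(8.076, 10.211, 13.031)
t=1.150: state=(8.980, 10.358, 15.475)
t=1.200: state=(9.365, 9.463, 17.754)
t=1.250: state=(9.058, 7.761, 19.171)
t=1.300: state=(8.141, 5.878, 19.405)
t=1.340: state=(7.167, 4.635, 18.864)
largest grid value and its neighbours: z(0.410)=20.63016, z(0.415)=20.64094, z(0.420)=20.63613
parabola through these three points peaks at t≈0.416 with z≈20.64123

max z = 20.641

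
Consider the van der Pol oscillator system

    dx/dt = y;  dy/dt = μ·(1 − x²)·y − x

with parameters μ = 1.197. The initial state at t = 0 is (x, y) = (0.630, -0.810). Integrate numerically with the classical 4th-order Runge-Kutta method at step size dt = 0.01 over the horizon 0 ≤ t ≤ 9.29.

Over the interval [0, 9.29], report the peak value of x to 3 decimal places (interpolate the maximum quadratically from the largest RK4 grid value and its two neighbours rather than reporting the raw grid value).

t=0.000: state=(0.630, -0.810)
step 1 (dt=0.01): k1=(-0.810, -1.215), k2=(-0.816, -1.220), k3=(-0.816, -1.220), k4=(-0.822, -1.225); state += dt/6·(k1+2k2+2k3+k4)
t=0.010: state=(0.622, -0.822)
t=0.020: state=(0.614, -0.835)
t=0.030: state=(0.605, -0.847)
continuing one RK4 step at a time; state shown every 50 steps (Δt=0.5):
t=0.500: state=(0.045, -1.596)
t=1.000: state=(-0.966, -2.230)
t=1.500: state=(-1.750, -0.676)
t=2.000: state=(-1.786, 0.320)
t=2.500: state=(-1.539, 0.634)
t=3.000: state=(-1.153, 0.933)
t=3.500: state=(-0.555, 1.544)
t=4.000: state=(0.504, 2.731)
t=4.500: state=(1.754, 1.535)
t=5.000: state=(1.998, -0.174)
t=5.500: state=(1.804, -0.525)
t=6.000: state=(1.495, -0.714)
t=6.500: state=(1.070, -1.026)
t=7.000: state=(0.403, -1.744)
t=7.500: state=(-0.774, -2.875)
t=8.000: state=(-1.882, -1.022)
t=8.500: state=(-1.979, 0.287)
t=9.000: state=(-1.755, 0.560)
t=9.290: state=(-1.578, 0.666)
largest grid value and its neighbours: x(4.890)=2.00716, x(4.900)=2.00718, x(4.910)=2.00701
parabola through these three points peaks at t≈4.896 with x≈2.00720

max x = 2.007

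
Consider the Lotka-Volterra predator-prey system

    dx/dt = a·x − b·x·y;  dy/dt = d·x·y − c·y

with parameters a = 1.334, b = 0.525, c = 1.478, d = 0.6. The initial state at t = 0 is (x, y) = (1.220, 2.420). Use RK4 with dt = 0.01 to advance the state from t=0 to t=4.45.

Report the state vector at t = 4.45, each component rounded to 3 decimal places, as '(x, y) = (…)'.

t=0.000: state=(1.220, 2.420)
step 1 (dt=0.01): k1=(0.077, -1.805), k2=(0.083, -1.798), k3=(0.083, -1.798), k4=(0.089, -1.791); state += dt/6·(k1+2k2+2k3+k4)
t=0.010: state=(1.221, 2.402)
t=0.020: state=(1.222, 2.384)
t=0.030: state=(1.223, 2.366)
continuing one RK4 step at a time; state shown every 20 steps (Δt=0.2):
t=0.200: state=(1.258, 2.088)
t=0.400: state=(1.339, 1.815)
t=0.600: state=(1.462, 1.597)
t=0.800: state=(1.629, 1.430)
t=1.000: state=(1.843, 1.310)
t=1.200: state=(2.107, 1.235)
t=1.400: state=(2.421, 1.205)
t=1.600: state=(2.784, 1.225)
t=1.800: state=(3.186, 1.304)
t=2.000: state=(3.601, 1.457)
t=2.200: state=(3.986, 1.711)
t=2.400: state=(4.268, 2.092)
t=2.600: state=(4.358, 2.618)
t=2.800: state=(4.182, 3.261)
t=3.000: state=(3.745, 3.913)
t=3.200: state=(3.153, 4.407)
t=3.400: state=(2.556, 4.616)
t=3.600: state=(2.061, 4.525)
t=3.800: state=(1.698, 4.214)
t=4.000: state=(1.456, 3.785)
t=4.200: state=(1.309, 3.322)
t=4.400: state=(1.235, 2.877)
t=4.450: state=(1.226, 2.773)

(x, y) = (1.226, 2.773)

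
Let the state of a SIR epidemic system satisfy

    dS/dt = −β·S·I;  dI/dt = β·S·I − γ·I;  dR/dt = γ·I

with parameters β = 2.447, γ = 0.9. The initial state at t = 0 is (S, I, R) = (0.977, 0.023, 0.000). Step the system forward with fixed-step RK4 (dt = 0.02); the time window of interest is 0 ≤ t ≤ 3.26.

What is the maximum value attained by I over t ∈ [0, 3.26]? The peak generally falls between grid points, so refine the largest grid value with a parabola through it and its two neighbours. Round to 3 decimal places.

max I = 0.273

t=0.000: state=(0.977, 0.023, 0.000)
step 1 (dt=0.02): k1=(-0.055, 0.034, 0.021), k2=(-0.056, 0.035, 0.021), k3=(-0.056, 0.035, 0.021), k4=(-0.057, 0.035, 0.021); state += dt/6·(k1+2k2+2k3+k4)
t=0.020: state=(0.976, 0.024, 0.000)
t=0.040: state=(0.975, 0.024, 0.001)
t=0.060: state=(0.974, 0.025, 0.001)
continuing one RK4 step at a time; state shown every 10 steps (Δt=0.2):
t=0.200: state=(0.964, 0.031, 0.005)
t=0.400: state=(0.948, 0.041, 0.011)
t=0.600: state=(0.926, 0.054, 0.020)
t=0.800: state=(0.898, 0.071, 0.031)
t=1.000: state=(0.863, 0.091, 0.046)
t=1.200: state=(0.821, 0.115, 0.064)
t=1.400: state=(0.771, 0.142, 0.087)
t=1.600: state=(0.714, 0.171, 0.115)
t=1.800: state=(0.652, 0.199, 0.149)
t=2.000: state=(0.588, 0.225, 0.187)
t=2.200: state=(0.523, 0.247, 0.230)
t=2.400: state=(0.462, 0.263, 0.276)
t=2.600: state=(0.405, 0.271, 0.324)
t=2.800: state=(0.355, 0.273, 0.373)
t=3.000: state=(0.311, 0.268, 0.422)
t=3.200: state=(0.273, 0.258, 0.469)
t=3.260: state=(0.263, 0.254, 0.483)
largest grid value and its neighbours: I(2.720)=0.27283, I(2.740)=0.27288, I(2.760)=0.27286
parabola through these three points peaks at t≈2.745 with I≈0.27288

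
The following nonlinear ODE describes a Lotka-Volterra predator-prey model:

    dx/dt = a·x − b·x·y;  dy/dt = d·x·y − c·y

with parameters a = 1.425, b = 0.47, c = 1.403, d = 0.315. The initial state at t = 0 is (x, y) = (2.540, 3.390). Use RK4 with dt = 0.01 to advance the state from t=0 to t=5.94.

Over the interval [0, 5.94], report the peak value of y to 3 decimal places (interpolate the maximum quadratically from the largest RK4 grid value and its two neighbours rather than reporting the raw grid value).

t=0.000: state=(2.540, 3.390)
step 1 (dt=0.01): k1=(-0.427, -2.044), k2=(-0.415, -2.040), k3=(-0.415, -2.040), k4=(-0.402, -2.036); state += dt/6·(k1+2k2+2k3+k4)
t=0.010: state=(2.536, 3.370)
t=0.020: state=(2.532, 3.349)
t=0.030: state=(2.528, 3.329)
continuing one RK4 step at a time; state shown every 20 steps (Δt=0.2):
t=0.200: state=(2.502, 3.000)
t=0.400: state=(2.552, 2.656)
t=0.600: state=(2.681, 2.364)
t=0.800: state=(2.888, 2.128)
t=1.000: state=(3.173, 1.944)
t=1.200: state=(3.537, 1.813)
t=1.400: state=(3.983, 1.735)
t=1.600: state=(4.506, 1.712)
t=1.800: state=(5.095, 1.749)
t=2.000: state=(5.723, 1.857)
t=2.200: state=(6.337, 2.052)
t=2.400: state=(6.858, 2.350)
t=2.600: state=(7.177, 2.766)
t=2.800: state=(7.185, 3.290)
t=3.000: state=(6.824, 3.872)
t=3.200: state=(6.145, 4.406)
t=3.400: state=(5.299, 4.774)
t=3.600: state=(4.463, 4.902)
t=3.800: state=(3.756, 4.793)
t=4.000: state=(3.223, 4.506)
t=4.200: state=(2.856, 4.118)
t=4.400: state=(2.630, 3.695)
t=4.600: state=(2.521, 3.281)
t=4.800: state=(2.507, 2.902)
t=5.000: state=(2.579, 2.572)
t=5.200: state=(2.729, 2.295)
t=5.400: state=(2.957, 2.073)
t=5.600: state=(3.263, 1.904)
t=5.800: state=(3.650, 1.787)
t=5.940: state=(3.968, 1.737)
largest grid value and its neighbours: y(3.590)=4.90148, y(3.600)=4.90192, y(3.610)=4.90175
parabola through these three points peaks at t≈3.602 with y≈4.90193

max y = 4.902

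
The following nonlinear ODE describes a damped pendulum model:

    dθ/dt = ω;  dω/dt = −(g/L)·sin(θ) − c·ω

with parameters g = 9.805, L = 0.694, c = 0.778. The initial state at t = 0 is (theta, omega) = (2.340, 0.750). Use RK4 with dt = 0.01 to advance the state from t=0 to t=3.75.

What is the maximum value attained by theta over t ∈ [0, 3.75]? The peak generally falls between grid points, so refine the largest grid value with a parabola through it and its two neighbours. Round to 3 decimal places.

max theta = 2.367

t=0.000: state=(2.340, 0.750)
step 1 (dt=0.01): k1=(0.750, -10.734), k2=(0.696, -10.655), k3=(0.697, -10.658), k4=(0.643, -10.583); state += dt/6·(k1+2k2+2k3+k4)
t=0.010: state=(2.347, 0.643)
t=0.020: state=(2.353, 0.538)
t=0.030: state=(2.358, 0.435)
continuing one RK4 step at a time; state shown every 20 steps (Δt=0.2):
t=0.200: state=(2.289, -1.226)
t=0.400: state=(1.842, -3.296)
t=0.600: state=(0.968, -5.329)
t=0.800: state=(-0.164, -5.504)
t=1.000: state=(-1.057, -3.155)
t=1.200: state=(-1.390, -0.207)
t=1.400: state=(-1.166, 2.350)
t=1.600: state=(-0.511, 3.955)
t=1.800: state=(0.283, 3.634)
t=2.000: state=(0.829, 1.658)
t=2.200: state=(0.926, -0.658)
t=2.400: state=(0.603, -2.413)
t=2.600: state=(0.047, -2.892)
t=2.800: state=(-0.452, -1.894)
t=3.000: state=(-0.662, -0.170)
t=3.200: state=(-0.533, 1.378)
t=3.400: state=(-0.168, 2.089)
t=3.600: state=(0.227, 1.680)
t=3.750: state=(0.419, 0.838)
largest grid value and its neighbours: theta(0.060)=2.36618, theta(0.070)=2.36699, theta(0.080)=2.36680
parabola through these three points peaks at t≈0.073 with theta≈2.36704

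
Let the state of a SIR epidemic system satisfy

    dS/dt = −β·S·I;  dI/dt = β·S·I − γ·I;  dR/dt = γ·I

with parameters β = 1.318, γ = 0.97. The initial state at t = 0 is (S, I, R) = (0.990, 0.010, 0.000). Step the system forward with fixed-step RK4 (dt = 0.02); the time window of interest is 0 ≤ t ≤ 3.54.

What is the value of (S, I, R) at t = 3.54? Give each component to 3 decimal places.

(S, I, R) = (0.910, 0.028, 0.062)

t=0.000: state=(0.990, 0.010, 0.000)
step 1 (dt=0.02): k1=(-0.013, 0.003, 0.010), k2=(-0.013, 0.003, 0.010), k3=(-0.013, 0.003, 0.010), k4=(-0.013, 0.003, 0.010); state += dt/6·(k1+2k2+2k3+k4)
t=0.020: state=(0.990, 0.010, 0.000)
t=0.040: state=(0.989, 0.010, 0.000)
t=0.060: state=(0.989, 0.010, 0.001)
continuing one RK4 step at a time; state shown every 10 steps (Δt=0.2):
t=0.200: state=(0.987, 0.011, 0.002)
t=0.400: state=(0.984, 0.011, 0.004)
t=0.600: state=(0.981, 0.012, 0.006)
t=0.800: state=(0.978, 0.013, 0.009)
t=1.000: state=(0.975, 0.014, 0.011)
t=1.200: state=(0.971, 0.015, 0.014)
t=1.400: state=(0.967, 0.016, 0.017)
t=1.600: state=(0.963, 0.017, 0.020)
t=1.800: state=(0.959, 0.018, 0.024)
t=2.000: state=(0.954, 0.019, 0.027)
t=2.200: state=(0.949, 0.020, 0.031)
t=2.400: state=(0.944, 0.021, 0.035)
t=2.600: state=(0.939, 0.022, 0.039)
t=2.800: state=(0.933, 0.023, 0.043)
t=3.000: state=(0.927, 0.025, 0.048)
t=3.200: state=(0.921, 0.026, 0.053)
t=3.400: state=(0.915, 0.027, 0.058)
t=3.540: state=(0.910, 0.028, 0.062)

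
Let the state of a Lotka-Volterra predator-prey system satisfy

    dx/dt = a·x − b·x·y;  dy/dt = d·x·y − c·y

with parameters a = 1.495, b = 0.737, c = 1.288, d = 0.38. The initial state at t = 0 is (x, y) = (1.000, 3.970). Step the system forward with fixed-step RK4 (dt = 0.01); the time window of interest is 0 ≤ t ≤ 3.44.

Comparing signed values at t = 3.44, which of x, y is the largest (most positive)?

t=0.000: state=(1.000, 3.970)
step 1 (dt=0.01): k1=(-1.431, -3.605), k2=(-1.407, -3.599), k3=(-1.408, -3.599), k4=(-1.385, -3.593); state += dt/6·(k1+2k2+2k3+k4)
t=0.010: state=(0.986, 3.934)
t=0.020: state=(0.972, 3.898)
t=0.030: state=(0.959, 3.862)
continuing one RK4 step at a time; state shown every 20 steps (Δt=0.2):
t=0.200: state=(0.791, 3.282)
t=0.400: state=(0.688, 2.682)
t=0.600: state=(0.649, 2.180)
t=0.800: state=(0.655, 1.770)
t=1.000: state=(0.698, 1.440)
t=1.200: state=(0.777, 1.177)
t=1.400: state=(0.895, 0.969)
t=1.600: state=(1.059, 0.806)
t=1.800: state=(1.280, 0.681)
t=2.000: state=(1.573, 0.586)
t=2.200: state=(1.956, 0.518)
t=2.400: state=(2.453, 0.473)
t=2.600: state=(3.091, 0.451)
t=2.800: state=(3.901, 0.454)
t=3.000: state=(4.909, 0.490)
t=3.200: state=(6.125, 0.575)
t=3.400: state=(7.505, 0.745)
t=3.440: state=(7.788, 0.795)
compare at T: x=7.788, y=0.795

largest component: x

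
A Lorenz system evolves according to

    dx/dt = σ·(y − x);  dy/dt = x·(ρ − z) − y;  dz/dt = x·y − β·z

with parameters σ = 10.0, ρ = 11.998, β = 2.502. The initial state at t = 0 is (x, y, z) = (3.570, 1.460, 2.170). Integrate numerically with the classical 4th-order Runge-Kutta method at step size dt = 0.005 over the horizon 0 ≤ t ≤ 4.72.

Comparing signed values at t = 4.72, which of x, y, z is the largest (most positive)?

largest component: z

t=0.000: state=(3.570, 1.460, 2.170)
step 1 (dt=0.005): k1=(-21.100, 33.626, -0.217), k2=(-19.732, 33.025, 0.003), k3=(-19.781, 33.059, 0.001), k4=(-18.458, 32.489, 0.212); state += dt/6·(k1+2k2+2k3+k4)
t=0.005: state=(3.471, 1.625, 2.170)
t=0.010: state=(3.385, 1.785, 2.172)
t=0.015: state=(3.311, 1.940, 2.176)
continuing one RK4 step at a time; state shown every 40 steps (Δt=0.2):
t=0.200: state=(4.972, 7.236, 4.072)
t=0.400: state=(9.266, 9.695, 14.181)
t=0.600: state=(4.979, 2.094, 15.267)
t=0.800: state=(1.769, 1.261, 9.876)
t=1.000: state=(1.820, 2.251, 6.433)
t=1.200: state=(3.492, 4.800, 5.359)
t=1.400: state=(6.901, 8.627, 9.199)
t=1.600: state=(7.374, 5.819, 15.134)
t=1.800: state=(3.781, 2.514, 12.337)
t=2.000: state=(2.795, 2.928, 8.700)
t=2.200: state=(3.945, 4.929, 7.311)
t=2.400: state=(6.345, 7.480, 9.783)
t=2.600: state=(6.812, 5.970, 13.683)
t=2.800: state=(4.492, 3.518, 12.227)
t=3.000: state=(3.640, 3.725, 9.515)
t=3.200: state=(4.570, 5.343, 8.657)
t=3.400: state=(6.189, 6.797, 10.686)
t=3.600: state=(6.155, 5.524, 12.830)
t=3.800: state=(4.665, 4.075, 11.663)
t=4.000: state=(4.227, 4.370, 9.858)
t=4.200: state=(5.030, 5.605, 9.607)
t=4.400: state=(6.003, 6.241, 11.210)
t=4.600: state=(5.687, 5.214, 12.205)
t=4.720: state=(5.081, 4.606, 11.750)
compare at T: x=5.081, y=4.606, z=11.750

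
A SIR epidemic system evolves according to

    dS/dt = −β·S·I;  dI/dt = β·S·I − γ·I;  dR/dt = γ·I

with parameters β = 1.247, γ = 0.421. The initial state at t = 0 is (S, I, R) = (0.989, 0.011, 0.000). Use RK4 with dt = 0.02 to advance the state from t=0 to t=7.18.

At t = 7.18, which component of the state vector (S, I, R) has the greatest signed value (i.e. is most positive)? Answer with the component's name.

t=0.000: state=(0.989, 0.011, 0.000)
step 1 (dt=0.02): k1=(-0.014, 0.009, 0.005), k2=(-0.014, 0.009, 0.005), k3=(-0.014, 0.009, 0.005), k4=(-0.014, 0.009, 0.005); state += dt/6·(k1+2k2+2k3+k4)
t=0.020: state=(0.989, 0.011, 0.000)
t=0.040: state=(0.988, 0.011, 0.000)
t=0.060: state=(0.988, 0.012, 0.000)
continuing one RK4 step at a time; state shown every 25 steps (Δt=0.5):
t=0.500: state=(0.981, 0.016, 0.003)
t=1.000: state=(0.968, 0.025, 0.007)
t=1.500: state=(0.950, 0.036, 0.013)
t=2.000: state=(0.925, 0.053, 0.023)
t=2.500: state=(0.889, 0.075, 0.036)
t=3.000: state=(0.841, 0.104, 0.055)
t=3.500: state=(0.780, 0.140, 0.080)
t=4.000: state=(0.706, 0.180, 0.114)
t=4.500: state=(0.622, 0.221, 0.156)
t=5.000: state=(0.536, 0.257, 0.207)
t=5.500: state=(0.453, 0.283, 0.264)
t=6.000: state=(0.377, 0.297, 0.325)
t=6.500: state=(0.313, 0.299, 0.388)
t=7.000: state=(0.261, 0.289, 0.450)
t=7.180: state=(0.244, 0.284, 0.472)
compare at T: S=0.244, I=0.284, R=0.472

largest component: R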